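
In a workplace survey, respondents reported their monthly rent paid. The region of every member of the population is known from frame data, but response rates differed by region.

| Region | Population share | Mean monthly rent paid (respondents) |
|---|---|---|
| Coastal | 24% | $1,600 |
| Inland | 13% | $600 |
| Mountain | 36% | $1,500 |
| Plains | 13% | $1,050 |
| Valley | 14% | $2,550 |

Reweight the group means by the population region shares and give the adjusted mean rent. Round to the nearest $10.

$1,500

Post-stratification weights by population share, not respondent share:
  Coastal: 0.24 × 1600 = 384
  Inland: 0.13 × 600 = 78
  Mountain: 0.36 × 1500 = 540
  Plains: 0.13 × 1050 = 136.5
  Valley: 0.14 × 2550 = 357
Post-stratified estimate = 1495.5 → $1,500.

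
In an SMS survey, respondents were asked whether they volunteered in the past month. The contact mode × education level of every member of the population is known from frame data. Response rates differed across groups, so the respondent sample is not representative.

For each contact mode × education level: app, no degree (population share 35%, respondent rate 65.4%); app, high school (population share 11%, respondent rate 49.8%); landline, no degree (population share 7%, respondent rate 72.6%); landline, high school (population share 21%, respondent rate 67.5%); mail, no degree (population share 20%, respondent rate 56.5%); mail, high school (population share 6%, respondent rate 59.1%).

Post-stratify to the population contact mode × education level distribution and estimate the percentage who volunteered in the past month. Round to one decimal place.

62.5%

Post-stratification weights by population share, not respondent share:
  app, no degree: 0.35 × 65.4 = 22.89
  app, high school: 0.11 × 49.8 = 5.478
  landline, no degree: 0.07 × 72.6 = 5.082
  landline, high school: 0.21 × 67.5 = 14.175
  mail, no degree: 0.2 × 56.5 = 11.3
  mail, high school: 0.06 × 59.1 = 3.546
Post-stratified estimate = 62.471 → 62.5%.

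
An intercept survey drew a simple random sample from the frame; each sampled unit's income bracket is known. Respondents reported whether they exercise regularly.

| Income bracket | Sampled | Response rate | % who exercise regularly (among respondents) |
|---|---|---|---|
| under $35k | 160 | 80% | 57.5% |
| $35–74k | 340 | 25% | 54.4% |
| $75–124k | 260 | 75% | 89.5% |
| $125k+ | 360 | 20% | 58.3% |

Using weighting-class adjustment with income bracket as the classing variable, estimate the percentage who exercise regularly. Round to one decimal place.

64.2%

Each respondent's weight = sampled/responded in their class; summing within a class gives n_sampled, so:
  under $35k: 160 × 57.5 = 9200
  $35–74k: 340 × 54.4 = 18,496
  $75–124k: 260 × 89.5 = 23,270
  $125k+: 360 × 58.3 = 20,988
Adjusted estimate = 71,954 / 1,120 = 64.2446 → 64.2%.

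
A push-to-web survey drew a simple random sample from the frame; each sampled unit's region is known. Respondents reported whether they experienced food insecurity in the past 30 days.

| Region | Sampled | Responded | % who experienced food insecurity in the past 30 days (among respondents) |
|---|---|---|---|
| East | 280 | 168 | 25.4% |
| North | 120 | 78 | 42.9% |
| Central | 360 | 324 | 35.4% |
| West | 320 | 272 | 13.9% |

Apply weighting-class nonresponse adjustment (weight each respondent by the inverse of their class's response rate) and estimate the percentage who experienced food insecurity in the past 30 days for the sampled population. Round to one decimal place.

27.3%

Class response rates: East 168/280 = 60%, North 78/120 = 65%, Central 324/360 = 90%, West 272/320 = 85%.
With weight = n_sampled/n_responded per class, the weighted class total is n_sampled:
  East: 280 × 25.4 = 7112
  North: 120 × 42.9 = 5148
  Central: 360 × 35.4 = 12,744
  West: 320 × 13.9 = 4448
Adjusted estimate = 29,452 / 1,080 = 27.2704 → 27.3%.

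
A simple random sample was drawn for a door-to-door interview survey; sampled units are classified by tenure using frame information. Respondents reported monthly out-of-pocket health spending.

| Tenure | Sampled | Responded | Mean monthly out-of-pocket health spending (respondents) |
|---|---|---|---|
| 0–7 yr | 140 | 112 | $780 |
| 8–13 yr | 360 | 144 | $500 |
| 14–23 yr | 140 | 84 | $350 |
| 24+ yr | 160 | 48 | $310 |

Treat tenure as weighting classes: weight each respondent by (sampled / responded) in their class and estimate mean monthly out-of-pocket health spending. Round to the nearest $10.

Class response rates: 0–7 yr 112/140 = 80%, 8–13 yr 144/360 = 40%, 14–23 yr 84/140 = 60%, 24+ yr 48/160 = 30%.
Inverse-response-rate weighting restores each class to its sampled count, so class totals weight by n_sampled:
  0–7 yr: 140 × 780 = 109,200
  8–13 yr: 360 × 500 = 180,000
  14–23 yr: 140 × 350 = 49,000
  24+ yr: 160 × 310 = 49,600
Adjusted estimate = 387,800 / 800 = 484.75 → $480.

$480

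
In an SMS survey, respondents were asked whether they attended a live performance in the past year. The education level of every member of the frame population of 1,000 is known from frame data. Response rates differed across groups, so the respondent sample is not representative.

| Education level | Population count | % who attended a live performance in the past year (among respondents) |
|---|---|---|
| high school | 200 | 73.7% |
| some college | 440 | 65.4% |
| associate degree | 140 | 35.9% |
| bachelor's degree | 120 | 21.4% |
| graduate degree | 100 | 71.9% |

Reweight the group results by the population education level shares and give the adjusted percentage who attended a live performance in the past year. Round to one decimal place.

Reweight to the known education level distribution:
  high school: (200/1,000) × 73.7 = 14.74
  some college: (440/1,000) × 65.4 = 28.776
  associate degree: (140/1,000) × 35.9 = 5.026
  bachelor's degree: (120/1,000) × 21.4 = 2.568
  graduate degree: (100/1,000) × 71.9 = 7.19
Post-stratified estimate = 58.3 → 58.3%.

58.3%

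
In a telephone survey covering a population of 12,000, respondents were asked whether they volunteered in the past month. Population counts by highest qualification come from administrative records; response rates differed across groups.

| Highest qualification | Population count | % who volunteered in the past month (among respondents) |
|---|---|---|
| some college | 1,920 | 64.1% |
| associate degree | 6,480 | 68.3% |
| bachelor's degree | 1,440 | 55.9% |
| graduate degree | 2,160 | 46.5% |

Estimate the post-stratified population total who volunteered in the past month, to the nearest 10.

Each cell contributes its population count × the respondent rate:
  some college: 1,920 × 64.1% = 1230.72
  associate degree: 6,480 × 68.3% = 4425.84
  bachelor's degree: 1,440 × 55.9% = 804.96
  graduate degree: 2,160 × 46.5% = 1004.4
Estimated total = 7465.92 → 7,470.

7,470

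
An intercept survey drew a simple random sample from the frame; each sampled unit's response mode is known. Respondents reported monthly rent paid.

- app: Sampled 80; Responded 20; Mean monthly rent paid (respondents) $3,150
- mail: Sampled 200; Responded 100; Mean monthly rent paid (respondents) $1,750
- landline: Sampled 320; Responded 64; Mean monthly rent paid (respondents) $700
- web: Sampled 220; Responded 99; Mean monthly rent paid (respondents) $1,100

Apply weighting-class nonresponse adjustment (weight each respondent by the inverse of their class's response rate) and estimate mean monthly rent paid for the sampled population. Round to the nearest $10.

Response rates by class: app 20/80 = 25%, mail 100/200 = 50%, landline 64/320 = 20%, web 99/220 = 45%.
Each respondent's weight = sampled/responded in their class; summing within a class gives n_sampled, so:
  app: 80 × 3150 = 252,000
  mail: 200 × 1750 = 350,000
  landline: 320 × 700 = 224,000
  web: 220 × 1100 = 242,000
Adjusted estimate = 1,068,000 / 820 = 1302.44 → $1,300.

$1,300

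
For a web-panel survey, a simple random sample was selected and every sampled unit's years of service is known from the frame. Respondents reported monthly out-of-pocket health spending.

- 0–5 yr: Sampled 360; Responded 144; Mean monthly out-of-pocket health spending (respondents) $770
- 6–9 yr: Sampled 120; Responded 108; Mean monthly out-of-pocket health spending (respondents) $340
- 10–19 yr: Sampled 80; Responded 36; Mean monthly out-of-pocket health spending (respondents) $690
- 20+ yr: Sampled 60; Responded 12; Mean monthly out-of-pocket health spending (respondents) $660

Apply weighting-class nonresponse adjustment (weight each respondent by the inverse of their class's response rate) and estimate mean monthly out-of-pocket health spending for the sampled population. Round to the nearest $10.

$670

Response rates by class: 0–5 yr 144/360 = 40%, 6–9 yr 108/120 = 90%, 10–19 yr 36/80 = 45%, 20+ yr 12/60 = 20%.
With weight = n_sampled/n_responded per class, the weighted class total is n_sampled:
  0–5 yr: 360 × 770 = 277,200
  6–9 yr: 120 × 340 = 40,800
  10–19 yr: 80 × 690 = 55,200
  20+ yr: 60 × 660 = 39,600
Adjusted estimate = 412,800 / 620 = 665.806 → $670.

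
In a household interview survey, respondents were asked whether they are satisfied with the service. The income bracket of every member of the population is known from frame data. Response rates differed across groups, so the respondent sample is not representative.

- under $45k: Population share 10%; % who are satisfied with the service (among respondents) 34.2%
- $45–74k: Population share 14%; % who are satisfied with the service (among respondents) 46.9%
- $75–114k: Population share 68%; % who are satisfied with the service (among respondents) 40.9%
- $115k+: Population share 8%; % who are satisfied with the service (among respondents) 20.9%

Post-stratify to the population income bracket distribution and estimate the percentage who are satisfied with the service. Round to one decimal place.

Weight each group's respondent value by its population share:
  under $45k: 0.1 × 34.2 = 3.42
  $45–74k: 0.14 × 46.9 = 6.566
  $75–114k: 0.68 × 40.9 = 27.812
  $115k+: 0.08 × 20.9 = 1.672
Post-stratified estimate = 39.47 → 39.5%.

39.5%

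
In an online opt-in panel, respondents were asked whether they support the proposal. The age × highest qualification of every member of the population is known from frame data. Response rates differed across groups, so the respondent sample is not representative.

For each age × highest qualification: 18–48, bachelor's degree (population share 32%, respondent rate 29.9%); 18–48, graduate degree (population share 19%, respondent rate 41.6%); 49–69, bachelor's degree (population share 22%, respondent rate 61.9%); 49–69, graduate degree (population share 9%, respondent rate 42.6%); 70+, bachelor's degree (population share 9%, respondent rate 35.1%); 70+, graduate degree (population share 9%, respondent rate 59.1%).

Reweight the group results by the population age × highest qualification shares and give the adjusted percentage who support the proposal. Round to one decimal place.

Post-stratification weights by population share, not respondent share:
  18–48, bachelor's degree: 0.32 × 29.9 = 9.568
  18–48, graduate degree: 0.19 × 41.6 = 7.904
  49–69, bachelor's degree: 0.22 × 61.9 = 13.618
  49–69, graduate degree: 0.09 × 42.6 = 3.834
  70+, bachelor's degree: 0.09 × 35.1 = 3.159
  70+, graduate degree: 0.09 × 59.1 = 5.319
Post-stratified estimate = 43.402 → 43.4%.

43.4%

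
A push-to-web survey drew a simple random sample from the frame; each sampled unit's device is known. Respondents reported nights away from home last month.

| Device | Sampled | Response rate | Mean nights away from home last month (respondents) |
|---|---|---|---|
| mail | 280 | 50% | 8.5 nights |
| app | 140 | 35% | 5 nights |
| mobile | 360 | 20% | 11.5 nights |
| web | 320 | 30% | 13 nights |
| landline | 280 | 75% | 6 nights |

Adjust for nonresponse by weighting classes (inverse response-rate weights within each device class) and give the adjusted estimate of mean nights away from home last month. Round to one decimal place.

Each respondent's weight = sampled/responded in their class; summing within a class gives n_sampled, so:
  mail: 280 × 8.5 = 2380
  app: 140 × 5 = 700
  mobile: 360 × 11.5 = 4140
  web: 320 × 13 = 4160
  landline: 280 × 6 = 1680
Adjusted estimate = 13,060 / 1,380 = 9.46377 → 9.5.

9.5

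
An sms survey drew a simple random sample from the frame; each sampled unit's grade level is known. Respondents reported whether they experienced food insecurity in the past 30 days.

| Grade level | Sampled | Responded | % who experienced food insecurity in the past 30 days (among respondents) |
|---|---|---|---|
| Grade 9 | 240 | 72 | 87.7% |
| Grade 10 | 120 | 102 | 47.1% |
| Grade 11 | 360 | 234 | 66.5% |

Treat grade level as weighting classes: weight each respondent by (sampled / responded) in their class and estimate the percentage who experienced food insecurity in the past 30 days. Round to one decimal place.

Class response rates: Grade 9 72/240 = 30%, Grade 10 102/120 = 85%, Grade 11 234/360 = 65%.
Weighting each respondent by the inverse class response rate inflates each class back to its sampled size, so the class weight is n_sampled:
  Grade 9: 240 × 87.7 = 21,048
  Grade 10: 120 × 47.1 = 5652
  Grade 11: 360 × 66.5 = 23,940
Adjusted estimate = 50,640 / 720 = 70.3333 → 70.3%.

70.3%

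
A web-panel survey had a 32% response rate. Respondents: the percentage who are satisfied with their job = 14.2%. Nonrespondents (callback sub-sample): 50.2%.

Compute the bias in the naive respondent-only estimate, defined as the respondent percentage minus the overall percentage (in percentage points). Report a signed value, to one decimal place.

Nonresponse fraction = 1 − 0.32 = 0.68.
Bias = (nonresponse fraction) × (respondent percentage − nonrespondent percentage)
     = 0.68 × (14.2 − 50.2) = 0.68 × -36 = -24.48.

-24.5 percentage points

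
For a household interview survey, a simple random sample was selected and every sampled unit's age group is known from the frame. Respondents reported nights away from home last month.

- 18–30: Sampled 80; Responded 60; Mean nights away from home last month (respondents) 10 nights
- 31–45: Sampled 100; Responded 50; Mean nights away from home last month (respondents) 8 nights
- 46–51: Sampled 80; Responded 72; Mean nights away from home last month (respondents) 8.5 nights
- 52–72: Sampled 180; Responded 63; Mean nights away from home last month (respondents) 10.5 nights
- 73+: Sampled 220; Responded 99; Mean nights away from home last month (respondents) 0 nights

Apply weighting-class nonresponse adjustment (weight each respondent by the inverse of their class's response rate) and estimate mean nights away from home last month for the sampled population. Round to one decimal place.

6.3

Response rates by class: 18–30 60/80 = 75%, 31–45 50/100 = 50%, 46–51 72/80 = 90%, 52–72 63/180 = 35%, 73+ 99/220 = 45%.
With weight = n_sampled/n_responded per class, the weighted class total is n_sampled:
  18–30: 80 × 10 = 800
  31–45: 100 × 8 = 800
  46–51: 80 × 8.5 = 680
  52–72: 180 × 10.5 = 1890
  73+: 220 × 0 = 0
Adjusted estimate = 4170 / 660 = 6.31818 → 6.3.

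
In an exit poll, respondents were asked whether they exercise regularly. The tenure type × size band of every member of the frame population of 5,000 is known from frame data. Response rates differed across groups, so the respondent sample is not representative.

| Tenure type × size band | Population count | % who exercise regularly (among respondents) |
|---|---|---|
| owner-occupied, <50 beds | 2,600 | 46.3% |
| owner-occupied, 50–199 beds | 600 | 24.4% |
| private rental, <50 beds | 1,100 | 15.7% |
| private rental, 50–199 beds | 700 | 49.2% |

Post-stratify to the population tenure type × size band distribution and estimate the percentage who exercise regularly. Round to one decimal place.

37.3%

Post-stratification weights by population share, not respondent share:
  owner-occupied, <50 beds: (2,600/5,000) × 46.3 = 24.076
  owner-occupied, 50–199 beds: (600/5,000) × 24.4 = 2.928
  private rental, <50 beds: (1,100/5,000) × 15.7 = 3.454
  private rental, 50–199 beds: (700/5,000) × 49.2 = 6.888
Post-stratified estimate = 37.346 → 37.3%.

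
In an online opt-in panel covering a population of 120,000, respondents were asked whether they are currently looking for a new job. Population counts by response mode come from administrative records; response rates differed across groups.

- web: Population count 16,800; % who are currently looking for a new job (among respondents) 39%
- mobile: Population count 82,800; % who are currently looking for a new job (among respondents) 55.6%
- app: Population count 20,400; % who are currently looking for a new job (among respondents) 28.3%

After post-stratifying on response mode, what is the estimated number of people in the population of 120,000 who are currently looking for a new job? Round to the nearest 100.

Each cell contributes its population count × the respondent rate:
  web: 16,800 × 39% = 6552
  mobile: 82,800 × 55.6% = 46036.8
  app: 20,400 × 28.3% = 5773.2
Estimated total = 58,362 → 58,400.

58,400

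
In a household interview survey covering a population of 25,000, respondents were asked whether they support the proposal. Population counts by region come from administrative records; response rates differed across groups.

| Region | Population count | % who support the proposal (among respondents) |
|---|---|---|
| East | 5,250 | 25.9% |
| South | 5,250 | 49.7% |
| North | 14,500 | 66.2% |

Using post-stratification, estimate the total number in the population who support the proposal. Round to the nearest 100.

13,600

Estimated count per cell = population count × respondent percentage:
  East: 5,250 × 25.9% = 1359.75
  South: 5,250 × 49.7% = 2609.25
  North: 14,500 × 66.2% = 9599
Estimated total = 13,568 → 13,600.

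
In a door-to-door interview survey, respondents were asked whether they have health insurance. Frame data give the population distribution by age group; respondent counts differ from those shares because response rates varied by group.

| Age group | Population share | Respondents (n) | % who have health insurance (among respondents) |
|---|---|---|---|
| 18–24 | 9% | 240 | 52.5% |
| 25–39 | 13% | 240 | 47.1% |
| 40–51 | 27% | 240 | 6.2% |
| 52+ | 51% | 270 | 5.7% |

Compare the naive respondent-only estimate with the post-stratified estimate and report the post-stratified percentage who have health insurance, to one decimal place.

Naive respondent-only estimate (weights = respondent counts):
  (240/990)×52.5 + (240/990)×47.1 + (240/990)×6.2 + (270/990)×5.7 = 27.203%
Reweighting by population age group shares:
  0.09×52.5 + 0.13×47.1 + 0.27×6.2 + 0.51×5.7 = 15.429%

15.4%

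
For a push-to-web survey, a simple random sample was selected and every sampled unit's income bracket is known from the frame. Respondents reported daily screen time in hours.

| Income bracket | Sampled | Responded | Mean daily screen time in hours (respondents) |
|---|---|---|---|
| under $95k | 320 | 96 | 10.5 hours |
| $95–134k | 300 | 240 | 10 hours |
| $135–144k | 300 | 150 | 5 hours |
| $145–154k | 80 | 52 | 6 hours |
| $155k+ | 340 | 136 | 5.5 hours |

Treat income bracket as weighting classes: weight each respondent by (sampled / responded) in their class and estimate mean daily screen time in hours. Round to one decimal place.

7.6

Class response rates: under $95k 96/320 = 30%, $95–134k 240/300 = 80%, $135–144k 150/300 = 50%, $145–154k 52/80 = 65%, $155k+ 136/340 = 40%.
With weight = n_sampled/n_responded per class, the weighted class total is n_sampled:
  under $95k: 320 × 10.5 = 3360
  $95–134k: 300 × 10 = 3000
  $135–144k: 300 × 5 = 1500
  $145–154k: 80 × 6 = 480
  $155k+: 340 × 5.5 = 1870
Adjusted estimate = 10,210 / 1,340 = 7.6194 → 7.6.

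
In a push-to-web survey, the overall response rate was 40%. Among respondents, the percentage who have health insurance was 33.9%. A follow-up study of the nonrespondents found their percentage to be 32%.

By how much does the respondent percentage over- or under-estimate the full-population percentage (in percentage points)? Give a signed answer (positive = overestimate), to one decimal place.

Nonresponse fraction = 1 − 0.4 = 0.6.
Bias = (nonresponse fraction) × (respondent percentage − nonrespondent percentage)
     = 0.6 × (33.9 − 32) = 0.6 × 1.9 = 1.14.

+1.1 percentage points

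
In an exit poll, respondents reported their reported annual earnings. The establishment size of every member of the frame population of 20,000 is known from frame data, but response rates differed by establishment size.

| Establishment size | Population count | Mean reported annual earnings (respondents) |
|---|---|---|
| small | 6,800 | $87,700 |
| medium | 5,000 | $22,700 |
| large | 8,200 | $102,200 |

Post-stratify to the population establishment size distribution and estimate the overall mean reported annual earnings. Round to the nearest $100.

$77,400

Weight each group's respondent value by its population share:
  small: (6,800/20,000) × 87,700 = 29,818
  medium: (5,000/20,000) × 22,700 = 5675
  large: (8,200/20,000) × 102,200 = 41,902
Post-stratified estimate = 77,395 → $77,400.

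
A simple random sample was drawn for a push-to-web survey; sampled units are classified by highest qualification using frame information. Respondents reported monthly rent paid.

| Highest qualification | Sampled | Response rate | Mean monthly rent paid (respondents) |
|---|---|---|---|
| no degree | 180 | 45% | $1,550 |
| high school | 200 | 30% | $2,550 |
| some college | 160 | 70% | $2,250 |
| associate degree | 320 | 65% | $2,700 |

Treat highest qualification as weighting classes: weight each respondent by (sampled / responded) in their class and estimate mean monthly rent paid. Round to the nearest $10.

Inverse-response-rate weighting restores each class to its sampled count, so class totals weight by n_sampled:
  no degree: 180 × 1550 = 279,000
  high school: 200 × 2550 = 510,000
  some college: 160 × 2250 = 360,000
  associate degree: 320 × 2700 = 864,000
Adjusted estimate = 2,013,000 / 860 = 2340.7 → $2,340.

$2,340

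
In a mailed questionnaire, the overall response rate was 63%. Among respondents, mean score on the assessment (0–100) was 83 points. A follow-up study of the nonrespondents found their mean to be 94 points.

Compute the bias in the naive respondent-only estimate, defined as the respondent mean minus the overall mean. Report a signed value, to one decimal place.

-4.1

Nonresponse fraction = 1 − 0.63 = 0.37.
Bias = (nonresponse fraction) × (respondent mean − nonrespondent mean)
     = 0.37 × (83 − 94) = 0.37 × -11 = -4.07.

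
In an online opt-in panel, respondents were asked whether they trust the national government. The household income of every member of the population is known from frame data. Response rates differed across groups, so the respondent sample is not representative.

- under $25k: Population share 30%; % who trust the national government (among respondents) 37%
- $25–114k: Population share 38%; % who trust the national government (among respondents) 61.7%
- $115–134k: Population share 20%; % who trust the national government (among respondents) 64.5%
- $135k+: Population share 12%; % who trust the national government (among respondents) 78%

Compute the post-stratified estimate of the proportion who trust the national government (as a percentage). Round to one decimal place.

Post-stratification weights by population share, not respondent share:
  under $25k: 0.3 × 37 = 11.1
  $25–114k: 0.38 × 61.7 = 23.446
  $115–134k: 0.2 × 64.5 = 12.9
  $135k+: 0.12 × 78 = 9.36
Post-stratified estimate = 56.806 → 56.8%.

56.8%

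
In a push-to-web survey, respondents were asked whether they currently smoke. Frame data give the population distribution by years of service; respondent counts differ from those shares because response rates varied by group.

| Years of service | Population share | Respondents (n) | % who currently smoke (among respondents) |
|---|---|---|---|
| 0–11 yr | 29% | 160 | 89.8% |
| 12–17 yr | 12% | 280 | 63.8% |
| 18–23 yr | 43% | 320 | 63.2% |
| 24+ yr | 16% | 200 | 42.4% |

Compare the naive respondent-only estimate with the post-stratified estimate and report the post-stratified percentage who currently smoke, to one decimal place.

Without adjustment, the pooled respondent share is:
  (160/960)×89.8 + (280/960)×63.8 + (320/960)×63.2 + (200/960)×42.4 = 63.475%
Post-stratified estimate weights by population shares:
  0.29×89.8 + 0.12×63.8 + 0.43×63.2 + 0.16×42.4 = 67.658%

67.7%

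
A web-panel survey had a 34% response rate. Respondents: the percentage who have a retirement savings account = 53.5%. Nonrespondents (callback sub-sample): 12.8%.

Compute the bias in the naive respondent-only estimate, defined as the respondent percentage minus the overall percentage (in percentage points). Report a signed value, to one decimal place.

Nonresponse fraction = 1 − 0.34 = 0.66.
Bias = (nonresponse fraction) × (respondent percentage − nonrespondent percentage)
     = 0.66 × (53.5 − 12.8) = 0.66 × 40.7 = 26.862.

+26.9 percentage points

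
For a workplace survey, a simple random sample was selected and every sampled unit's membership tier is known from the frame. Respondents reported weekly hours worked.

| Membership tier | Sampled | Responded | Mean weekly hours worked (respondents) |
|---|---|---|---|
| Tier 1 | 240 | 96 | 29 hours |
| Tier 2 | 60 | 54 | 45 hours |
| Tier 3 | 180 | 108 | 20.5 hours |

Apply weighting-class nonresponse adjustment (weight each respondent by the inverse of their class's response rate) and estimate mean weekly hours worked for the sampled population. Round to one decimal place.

27.8

Response rates by class: Tier 1 96/240 = 40%, Tier 2 54/60 = 90%, Tier 3 108/180 = 60%.
Each respondent's weight = sampled/responded in their class; summing within a class gives n_sampled, so:
  Tier 1: 240 × 29 = 6960
  Tier 2: 60 × 45 = 2700
  Tier 3: 180 × 20.5 = 3690
Adjusted estimate = 13,350 / 480 = 27.8125 → 27.8.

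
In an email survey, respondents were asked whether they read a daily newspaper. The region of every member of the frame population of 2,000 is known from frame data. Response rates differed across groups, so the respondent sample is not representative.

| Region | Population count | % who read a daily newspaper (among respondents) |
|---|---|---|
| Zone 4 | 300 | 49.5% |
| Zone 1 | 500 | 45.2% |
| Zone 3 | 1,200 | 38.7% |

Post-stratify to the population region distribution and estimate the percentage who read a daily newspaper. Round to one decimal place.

41.9%

Weight each group's respondent value by its population share:
  Zone 4: (300/2,000) × 49.5 = 7.425
  Zone 1: (500/2,000) × 45.2 = 11.3
  Zone 3: (1,200/2,000) × 38.7 = 23.22
Post-stratified estimate = 41.945 → 41.9%.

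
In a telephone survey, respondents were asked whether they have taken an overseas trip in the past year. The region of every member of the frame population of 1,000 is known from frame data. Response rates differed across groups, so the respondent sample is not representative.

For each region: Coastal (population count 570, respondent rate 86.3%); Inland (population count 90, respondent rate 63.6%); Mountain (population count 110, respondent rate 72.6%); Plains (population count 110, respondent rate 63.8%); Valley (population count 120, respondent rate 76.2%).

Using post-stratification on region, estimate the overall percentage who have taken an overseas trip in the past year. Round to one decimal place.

79.1%

Weight each group's respondent value by its population share:
  Coastal: (570/1,000) × 86.3 = 49.191
  Inland: (90/1,000) × 63.6 = 5.724
  Mountain: (110/1,000) × 72.6 = 7.986
  Plains: (110/1,000) × 63.8 = 7.018
  Valley: (120/1,000) × 76.2 = 9.144
Post-stratified estimate = 79.063 → 79.1%.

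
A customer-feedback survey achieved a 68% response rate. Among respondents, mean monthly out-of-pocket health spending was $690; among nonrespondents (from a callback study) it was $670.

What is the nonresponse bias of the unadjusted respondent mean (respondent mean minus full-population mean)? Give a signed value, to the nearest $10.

Nonresponse fraction = 1 − 0.68 = 0.32.
Bias = (nonresponse fraction) × (respondent mean − nonrespondent mean)
     = 0.32 × (690 − 670) = 0.32 × 20 = 6.4.

+$10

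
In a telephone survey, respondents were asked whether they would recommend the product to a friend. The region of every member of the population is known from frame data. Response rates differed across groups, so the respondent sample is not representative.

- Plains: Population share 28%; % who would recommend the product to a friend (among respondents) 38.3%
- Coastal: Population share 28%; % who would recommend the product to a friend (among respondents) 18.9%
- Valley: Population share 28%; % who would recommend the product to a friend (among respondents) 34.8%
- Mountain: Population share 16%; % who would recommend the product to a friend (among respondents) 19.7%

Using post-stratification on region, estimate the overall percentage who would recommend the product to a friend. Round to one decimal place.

28.9%

Weight each group's respondent value by its population share:
  Plains: 0.28 × 38.3 = 10.724
  Coastal: 0.28 × 18.9 = 5.292
  Valley: 0.28 × 34.8 = 9.744
  Mountain: 0.16 × 19.7 = 3.152
Post-stratified estimate = 28.912 → 28.9%.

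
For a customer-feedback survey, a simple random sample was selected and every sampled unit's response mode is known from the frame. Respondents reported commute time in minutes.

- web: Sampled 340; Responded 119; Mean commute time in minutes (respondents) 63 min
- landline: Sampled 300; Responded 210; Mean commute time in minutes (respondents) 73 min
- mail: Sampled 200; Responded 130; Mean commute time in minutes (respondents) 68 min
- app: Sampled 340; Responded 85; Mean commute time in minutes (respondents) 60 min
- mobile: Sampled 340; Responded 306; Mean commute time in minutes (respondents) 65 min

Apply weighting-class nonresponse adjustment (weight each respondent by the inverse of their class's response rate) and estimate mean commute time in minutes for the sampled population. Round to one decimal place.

Class response rates: web 119/340 = 35%, landline 210/300 = 70%, mail 130/200 = 65%, app 85/340 = 25%, mobile 306/340 = 90%.
Inverse-response-rate weighting restores each class to its sampled count, so class totals weight by n_sampled:
  web: 340 × 63 = 21,420
  landline: 300 × 73 = 21,900
  mail: 200 × 68 = 13,600
  app: 340 × 60 = 20,400
  mobile: 340 × 65 = 22,100
Adjusted estimate = 99,420 / 1,520 = 65.4079 → 65.4.

65.4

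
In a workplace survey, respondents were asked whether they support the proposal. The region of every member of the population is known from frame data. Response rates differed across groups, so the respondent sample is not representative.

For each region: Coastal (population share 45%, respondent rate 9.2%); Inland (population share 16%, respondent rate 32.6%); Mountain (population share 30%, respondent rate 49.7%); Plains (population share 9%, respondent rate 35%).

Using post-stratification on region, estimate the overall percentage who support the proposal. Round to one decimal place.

27.4%

Each cell contributes population-share × respondent value:
  Coastal: 0.45 × 9.2 = 4.14
  Inland: 0.16 × 32.6 = 5.216
  Mountain: 0.3 × 49.7 = 14.91
  Plains: 0.09 × 35 = 3.15
Post-stratified estimate = 27.416 → 27.4%.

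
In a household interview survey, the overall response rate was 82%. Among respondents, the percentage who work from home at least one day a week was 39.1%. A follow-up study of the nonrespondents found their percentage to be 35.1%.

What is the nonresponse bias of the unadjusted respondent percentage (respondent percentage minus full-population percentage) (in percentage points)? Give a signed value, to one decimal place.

Nonresponse fraction = 1 − 0.82 = 0.18.
Bias = (nonresponse fraction) × (respondent percentage − nonrespondent percentage)
     = 0.18 × (39.1 − 35.1) = 0.18 × 4 = 0.72.

+0.7 percentage points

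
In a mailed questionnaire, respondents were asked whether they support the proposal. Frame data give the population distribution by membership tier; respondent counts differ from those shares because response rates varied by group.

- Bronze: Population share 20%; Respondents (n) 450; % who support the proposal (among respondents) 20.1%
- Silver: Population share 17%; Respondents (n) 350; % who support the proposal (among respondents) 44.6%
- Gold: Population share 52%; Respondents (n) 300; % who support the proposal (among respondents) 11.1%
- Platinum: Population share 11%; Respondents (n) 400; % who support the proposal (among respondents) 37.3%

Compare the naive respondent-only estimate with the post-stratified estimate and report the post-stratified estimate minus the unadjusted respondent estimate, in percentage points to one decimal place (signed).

-7.1 percentage points

Without adjustment, the pooled respondent share is:
  (450/1500)×20.1 + (350/1500)×44.6 + (300/1500)×11.1 + (400/1500)×37.3 = 28.6033%
Post-stratified estimate weights by population shares:
  0.2×20.1 + 0.17×44.6 + 0.52×11.1 + 0.11×37.3 = 21.477%
Difference = 21.477 − 28.6033 = -7.1263 pp.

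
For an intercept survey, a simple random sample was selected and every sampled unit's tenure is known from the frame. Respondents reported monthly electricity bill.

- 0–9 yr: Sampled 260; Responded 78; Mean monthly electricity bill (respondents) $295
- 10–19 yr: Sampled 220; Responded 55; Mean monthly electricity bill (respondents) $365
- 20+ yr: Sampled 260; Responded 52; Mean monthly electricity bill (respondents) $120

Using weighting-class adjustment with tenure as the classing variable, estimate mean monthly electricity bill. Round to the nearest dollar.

$254

Response rates by class: 0–9 yr 78/260 = 30%, 10–19 yr 55/220 = 25%, 20+ yr 52/260 = 20%.
With weight = n_sampled/n_responded per class, the weighted class total is n_sampled:
  0–9 yr: 260 × 295 = 76,700
  10–19 yr: 220 × 365 = 80,300
  20+ yr: 260 × 120 = 31,200
Adjusted estimate = 188,200 / 740 = 254.324 → $254.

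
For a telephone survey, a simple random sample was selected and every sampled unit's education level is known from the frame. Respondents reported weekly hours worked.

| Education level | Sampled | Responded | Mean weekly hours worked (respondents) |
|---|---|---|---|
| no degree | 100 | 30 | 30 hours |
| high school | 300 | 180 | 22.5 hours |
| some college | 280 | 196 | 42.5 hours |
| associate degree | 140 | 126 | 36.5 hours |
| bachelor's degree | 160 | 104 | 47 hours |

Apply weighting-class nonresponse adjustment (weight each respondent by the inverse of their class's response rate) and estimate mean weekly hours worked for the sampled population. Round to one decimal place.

Response rates by class: no degree 30/100 = 30%, high school 180/300 = 60%, some college 196/280 = 70%, associate degree 126/140 = 90%, bachelor's degree 104/160 = 65%.
Inverse-response-rate weighting restores each class to its sampled count, so class totals weight by n_sampled:
  no degree: 100 × 30 = 3000
  high school: 300 × 22.5 = 6750
  some college: 280 × 42.5 = 11,900
  associate degree: 140 × 36.5 = 5110
  bachelor's degree: 160 × 47 = 7520
Adjusted estimate = 34,280 / 980 = 34.9796 → 35.0.

35.0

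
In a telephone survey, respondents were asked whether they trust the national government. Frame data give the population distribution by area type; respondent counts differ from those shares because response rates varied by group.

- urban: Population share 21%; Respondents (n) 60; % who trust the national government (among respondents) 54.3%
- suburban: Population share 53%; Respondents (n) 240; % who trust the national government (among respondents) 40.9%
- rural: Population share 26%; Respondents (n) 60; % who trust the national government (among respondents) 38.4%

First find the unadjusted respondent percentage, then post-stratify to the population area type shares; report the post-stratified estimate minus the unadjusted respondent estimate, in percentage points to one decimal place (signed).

+0.3 percentage points

Unadjusted (pooled respondent) estimate weights by respondent counts:
  (60/360)×54.3 + (240/360)×40.9 + (60/360)×38.4 = 42.7167%
Reweighting by population area type shares:
  0.21×54.3 + 0.53×40.9 + 0.26×38.4 = 43.064%
Difference = 43.064 − 42.7167 = 0.3473 pp.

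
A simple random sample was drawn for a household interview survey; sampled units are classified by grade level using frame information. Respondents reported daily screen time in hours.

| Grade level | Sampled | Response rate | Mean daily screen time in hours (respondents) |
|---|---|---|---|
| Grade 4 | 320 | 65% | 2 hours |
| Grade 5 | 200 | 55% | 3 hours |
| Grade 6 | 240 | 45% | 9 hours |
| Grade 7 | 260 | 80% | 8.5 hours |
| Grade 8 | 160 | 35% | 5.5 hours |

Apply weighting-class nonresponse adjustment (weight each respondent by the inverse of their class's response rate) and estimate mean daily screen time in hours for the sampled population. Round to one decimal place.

5.5

Weighting each respondent by the inverse class response rate inflates each class back to its sampled size, so the class weight is n_sampled:
  Grade 4: 320 × 2 = 640
  Grade 5: 200 × 3 = 600
  Grade 6: 240 × 9 = 2160
  Grade 7: 260 × 8.5 = 2210
  Grade 8: 160 × 5.5 = 880
Adjusted estimate = 6490 / 1,180 = 5.5 → 5.5.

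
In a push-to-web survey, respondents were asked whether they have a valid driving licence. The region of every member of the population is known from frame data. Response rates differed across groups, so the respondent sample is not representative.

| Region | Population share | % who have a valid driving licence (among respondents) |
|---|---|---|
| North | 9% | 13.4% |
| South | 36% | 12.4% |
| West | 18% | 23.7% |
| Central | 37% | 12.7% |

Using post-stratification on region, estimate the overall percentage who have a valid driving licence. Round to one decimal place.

14.6%

Post-stratification weights by population share, not respondent share:
  North: 0.09 × 13.4 = 1.206
  South: 0.36 × 12.4 = 4.464
  West: 0.18 × 23.7 = 4.266
  Central: 0.37 × 12.7 = 4.699
Post-stratified estimate = 14.635 → 14.6%.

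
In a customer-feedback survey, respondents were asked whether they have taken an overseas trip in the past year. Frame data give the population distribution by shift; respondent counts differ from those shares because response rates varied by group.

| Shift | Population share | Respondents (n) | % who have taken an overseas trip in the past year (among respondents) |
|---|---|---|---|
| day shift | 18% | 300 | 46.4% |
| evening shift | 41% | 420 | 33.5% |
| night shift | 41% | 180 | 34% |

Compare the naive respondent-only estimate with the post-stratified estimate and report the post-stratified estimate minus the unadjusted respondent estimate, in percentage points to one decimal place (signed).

Naive respondent-only estimate (weights = respondent counts):
  (300/900)×46.4 + (420/900)×33.5 + (180/900)×34 = 37.9%
Post-stratifying to population shares instead:
  0.18×46.4 + 0.41×33.5 + 0.41×34 = 36.027%
Difference = 36.027 − 37.9 = -1.873 pp.

-1.9 percentage points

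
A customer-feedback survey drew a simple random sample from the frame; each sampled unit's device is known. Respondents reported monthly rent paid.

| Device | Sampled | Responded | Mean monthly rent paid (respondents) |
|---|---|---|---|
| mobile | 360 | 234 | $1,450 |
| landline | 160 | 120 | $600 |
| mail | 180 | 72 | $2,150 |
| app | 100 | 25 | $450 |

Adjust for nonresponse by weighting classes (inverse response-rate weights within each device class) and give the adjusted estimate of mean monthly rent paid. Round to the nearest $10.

Response rates by class: mobile 234/360 = 65%, landline 120/160 = 75%, mail 72/180 = 40%, app 25/100 = 25%.
Each respondent's weight = sampled/responded in their class; summing within a class gives n_sampled, so:
  mobile: 360 × 1450 = 522,000
  landline: 160 × 600 = 96,000
  mail: 180 × 2150 = 387,000
  app: 100 × 450 = 45,000
Adjusted estimate = 1,050,000 / 800 = 1312.5 → $1,310.

$1,310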